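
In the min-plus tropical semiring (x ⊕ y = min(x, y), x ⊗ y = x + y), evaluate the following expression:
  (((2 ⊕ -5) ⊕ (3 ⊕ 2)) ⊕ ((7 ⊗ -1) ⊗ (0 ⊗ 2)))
(((2 ⊕ -5) ⊕ (3 ⊕ 2)) ⊕ ((7 ⊗ -1) ⊗ (0 ⊗ 2))) = -5

Expand innermost to outermost. Recall ⊕ takes the minimum of its arguments and ⊗ takes their sum. Working out the expression (((2 ⊕ -5) ⊕ (3 ⊕ 2)) ⊕ ((7 ⊗ -1) ⊗ (0 ⊗ 2))) gives -5.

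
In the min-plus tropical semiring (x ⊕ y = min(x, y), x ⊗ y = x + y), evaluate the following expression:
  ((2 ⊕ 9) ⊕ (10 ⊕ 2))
((2 ⊕ 9) ⊕ (10 ⊕ 2)) = 2

Expand innermost to outermost. Recall ⊕ takes the minimum of its arguments and ⊗ takes their sum. Working out the expression ((2 ⊕ 9) ⊕ (10 ⊕ 2)) gives 2.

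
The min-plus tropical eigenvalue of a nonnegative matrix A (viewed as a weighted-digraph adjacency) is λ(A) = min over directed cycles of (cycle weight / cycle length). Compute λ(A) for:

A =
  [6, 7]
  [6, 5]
λ(A) = 5

Enumerate directed cycles and compute their means (weight / length). Sample:
  cycle 0 → 0: weight = 6, length = 1, mean = 6/1 ≈ 6.000
  cycle 1 → 1: weight = 5, length = 1, mean = 5/1 ≈ 5.000
  cycle 0 → 1 → 0: weight = 13, length = 2, mean = 13/2 ≈ 6.500
  cycle 1 → 0 → 1: weight = 13, length = 2, mean = 13/2 ≈ 6.500
Minimum mean = 5.000, attained e.g. along the cycle 1 → 1 with weight 5 and length 1. So λ(A) = 5/1 = 5.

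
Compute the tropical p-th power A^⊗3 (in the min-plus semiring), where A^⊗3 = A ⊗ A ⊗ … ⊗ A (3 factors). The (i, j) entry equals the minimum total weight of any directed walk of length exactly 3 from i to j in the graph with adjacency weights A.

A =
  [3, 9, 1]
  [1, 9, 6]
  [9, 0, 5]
A^⊗3 =
  [2, 4, 7]
  [7, 2, 5]
  [4, 6, 2]

Each entry (A^⊗3)_ij equals the minimum over all length-3 walks i = v_0 → v_1 → … → v_3 = j of Σ_t A[v_t][v_{t+1}]. For example, for (i, j) = (0, 2) we minimise over 9 possible intermediate vertex sequences; the minimum is 7, attained along the walk 0 → 0 → 0 → 2.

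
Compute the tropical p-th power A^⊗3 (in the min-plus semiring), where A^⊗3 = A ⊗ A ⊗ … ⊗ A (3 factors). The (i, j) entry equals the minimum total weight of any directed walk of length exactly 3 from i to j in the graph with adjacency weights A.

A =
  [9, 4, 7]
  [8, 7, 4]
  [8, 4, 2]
A^⊗3 =
  [16, 12, 10]
  [14, 10, 8]
  [12, 8, 6]

Each entry (A^⊗3)_ij equals the minimum over all length-3 walks i = v_0 → v_1 → … → v_3 = j of Σ_t A[v_t][v_{t+1}]. For example, for (i, j) = (0, 2) we minimise over 9 possible intermediate vertex sequences; the minimum is 10, attained along the walk 0 → 1 → 2 → 2.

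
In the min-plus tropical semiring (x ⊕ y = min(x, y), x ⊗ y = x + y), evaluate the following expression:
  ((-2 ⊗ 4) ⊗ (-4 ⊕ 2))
((-2 ⊗ 4) ⊗ (-4 ⊕ 2)) = -2

Expand innermost to outermost. Recall ⊕ takes the minimum of its arguments and ⊗ takes their sum. Working out the expression ((-2 ⊗ 4) ⊗ (-4 ⊕ 2)) gives -2.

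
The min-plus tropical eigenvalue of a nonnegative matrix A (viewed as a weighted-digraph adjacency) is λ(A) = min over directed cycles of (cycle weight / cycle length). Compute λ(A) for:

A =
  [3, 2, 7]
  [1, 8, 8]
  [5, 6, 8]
λ(A) = 3/2

Enumerate directed cycles and compute their means (weight / length). Sample:
  cycle 0 → 0: weight = 3, length = 1, mean = 3/1 ≈ 3.000
  cycle 1 → 1: weight = 8, length = 1, mean = 8/1 ≈ 8.000
  cycle 2 → 2: weight = 8, length = 1, mean = 8/1 ≈ 8.000
  cycle 0 → 1 → 0: weight = 3, length = 2, mean = 3/2 ≈ 1.500
  cycle 0 → 2 → 0: weight = 12, length = 2, mean = 12/2 ≈ 6.000
  cycle 1 → 0 → 1: weight = 3, length = 2, mean = 3/2 ≈ 1.500
Minimum mean = 1.500, attained e.g. along the cycle 0 → 1 → 0 with weight 3 and length 2. So λ(A) = 3/2 = 3/2.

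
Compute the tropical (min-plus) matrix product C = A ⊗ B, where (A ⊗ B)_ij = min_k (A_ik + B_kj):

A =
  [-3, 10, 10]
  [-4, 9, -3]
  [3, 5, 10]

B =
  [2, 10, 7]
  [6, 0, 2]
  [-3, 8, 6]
A ⊗ B =
  [-1, 7, 4]
  [-6, 5, 3]
  [5, 5, 7]

Apply the min-plus product entry-by-entry:
  C[0][0] = min over k of (A[0][0] + B[0][0] = -3 + 2 = -1, A[0][1] + B[1][0] = 10 + 6 = 16, A[0][2] + B[2][0] = 10 + -3 = 7) = -1 (attained at k = 0)
  C[0][1] = min over k of (A[0][0] + B[0][1] = -3 + 10 = 7, A[0][1] + B[1][1] = 10 + 0 = 10, A[0][2] + B[2][1] = 10 + 8 = 18) = 7 (attained at k = 0)
  C[0][2] = min over k of (A[0][0] + B[0][2] = -3 + 7 = 4, A[0][1] + B[1][2] = 10 + 2 = 12, A[0][2] + B[2][2] = 10 + 6 = 16) = 4 (attained at k = 0)
  C[1][0] = min over k of (A[1][0] + B[0][0] = -4 + 2 = -2, A[1][1] + B[1][0] = 9 + 6 = 15, A[1][2] + B[2][0] = -3 + -3 = -6) = -6 (attained at k = 2)
  C[1][1] = min over k of (A[1][0] + B[0][1] = -4 + 10 = 6, A[1][1] + B[1][1] = 9 + 0 = 9, A[1][2] + B[2][1] = -3 + 8 = 5) = 5 (attained at k = 2)
  C[1][2] = min over k of (A[1][0] + B[0][2] = -4 + 7 = 3, A[1][1] + B[1][2] = 9 + 2 = 11, A[1][2] + B[2][2] = -3 + 6 = 3) = 3 (attained at k = 0)
  C[2][0] = min over k of (A[2][0] + B[0][0] = 3 + 2 = 5, A[2][1] + B[1][0] = 5 + 6 = 11, A[2][2] + B[2][0] = 10 + -3 = 7) = 5 (attained at k = 0)
  C[2][1] = min over k of (A[2][0] + B[0][1] = 3 + 10 = 13, A[2][1] + B[1][1] = 5 + 0 = 5, A[2][2] + B[2][1] = 10 + 8 = 18) = 5 (attained at k = 1)
  C[2][2] = min over k of (A[2][0] + B[0][2] = 3 + 7 = 10, A[2][1] + B[1][2] = 5 + 2 = 7, A[2][2] + B[2][2] = 10 + 6 = 16) = 7 (attained at k = 1)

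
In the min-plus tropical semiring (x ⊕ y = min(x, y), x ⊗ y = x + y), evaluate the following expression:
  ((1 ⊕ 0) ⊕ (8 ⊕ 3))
((1 ⊕ 0) ⊕ (8 ⊕ 3)) = 0

Expand innermost to outermost. Recall ⊕ takes the minimum of its arguments and ⊗ takes their sum. Working out the expression ((1 ⊕ 0) ⊕ (8 ⊕ 3)) gives 0.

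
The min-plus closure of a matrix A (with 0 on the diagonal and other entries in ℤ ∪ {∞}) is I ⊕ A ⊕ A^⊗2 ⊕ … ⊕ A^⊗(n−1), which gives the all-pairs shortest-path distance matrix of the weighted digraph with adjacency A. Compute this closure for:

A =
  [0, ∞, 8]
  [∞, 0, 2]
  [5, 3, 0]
Closure =
  [0, 11, 8]
  [7, 0, 2]
  [5, 3, 0]

This is the Floyd-Warshall all-pairs shortest-path computation. For each intermediate vertex k = 0, 1, …, 2, update dist[i][j] ← min(dist[i][j], dist[i][k] + dist[k][j]). The final matrix gives, for each (i, j), the minimum total weight of any directed path from i to j (possibly empty when i = j).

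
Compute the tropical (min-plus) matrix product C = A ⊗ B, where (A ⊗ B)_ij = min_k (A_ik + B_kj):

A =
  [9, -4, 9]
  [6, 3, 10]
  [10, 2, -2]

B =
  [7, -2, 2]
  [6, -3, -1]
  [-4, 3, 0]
A ⊗ B =
  [2, -7, -5]
  [6, 0, 2]
  [-6, -1, -2]

Apply the min-plus product entry-by-entry:
  C[0][0] = min over k of (A[0][0] + B[0][0] = 9 + 7 = 16, A[0][1] + B[1][0] = -4 + 6 = 2, A[0][2] + B[2][0] = 9 + -4 = 5) = 2 (attained at k = 1)
  C[0][1] = min over k of (A[0][0] + B[0][1] = 9 + -2 = 7, A[0][1] + B[1][1] = -4 + -3 = -7, A[0][2] + B[2][1] = 9 + 3 = 12) = -7 (attained at k = 1)
  C[0][2] = min over k of (A[0][0] + B[0][2] = 9 + 2 = 11, A[0][1] + B[1][2] = -4 + -1 = -5, A[0][2] + B[2][2] = 9 + 0 = 9) = -5 (attained at k = 1)
  C[1][0] = min over k of (A[1][0] + B[0][0] = 6 + 7 = 13, A[1][1] + B[1][0] = 3 + 6 = 9, A[1][2] + B[2][0] = 10 + -4 = 6) = 6 (attained at k = 2)
  C[1][1] = min over k of (A[1][0] + B[0][1] = 6 + -2 = 4, A[1][1] + B[1][1] = 3 + -3 = 0, A[1][2] + B[2][1] = 10 + 3 = 13) = 0 (attained at k = 1)
  C[1][2] = min over k of (A[1][0] + B[0][2] = 6 + 2 = 8, A[1][1] + B[1][2] = 3 + -1 = 2, A[1][2] + B[2][2] = 10 + 0 = 10) = 2 (attained at k = 1)
  C[2][0] = min over k of (A[2][0] + B[0][0] = 10 + 7 = 17, A[2][1] + B[1][0] = 2 + 6 = 8, A[2][2] + B[2][0] = -2 + -4 = -6) = -6 (attained at k = 2)
  C[2][1] = min over k of (A[2][0] + B[0][1] = 10 + -2 = 8, A[2][1] + B[1][1] = 2 + -3 = -1, A[2][2] + B[2][1] = -2 + 3 = 1) = -1 (attained at k = 1)
  C[2][2] = min over k of (A[2][0] + B[0][2] = 10 + 2 = 12, A[2][1] + B[1][2] = 2 + -1 = 1, A[2][2] + B[2][2] = -2 + 0 = -2) = -2 (attained at k = 2)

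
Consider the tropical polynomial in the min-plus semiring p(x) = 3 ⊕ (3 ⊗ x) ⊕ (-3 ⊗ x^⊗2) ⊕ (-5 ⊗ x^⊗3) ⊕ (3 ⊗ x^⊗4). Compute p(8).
p(8) = 3

A tropical monomial a ⊗ x^⊗i evaluates to a + i · x. Evaluating each term at x = 8:
  Term 0 contributes 3 + 0 · 8 = 3
  Term 1 contributes 3 + 1 · 8 = 11
  Term 2 contributes -3 + 2 · 8 = 13
  Term 3 contributes -5 + 3 · 8 = 19
  Term 4 contributes 3 + 4 · 8 = 35
p(8) = ⊕ of these = min[3, 11, 13, 19, 35] = 3.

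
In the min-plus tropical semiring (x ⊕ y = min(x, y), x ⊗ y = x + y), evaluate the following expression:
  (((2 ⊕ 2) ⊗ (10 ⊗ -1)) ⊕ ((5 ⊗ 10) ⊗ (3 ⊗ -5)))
(((2 ⊕ 2) ⊗ (10 ⊗ -1)) ⊕ ((5 ⊗ 10) ⊗ (3 ⊗ -5))) = 11

Expand innermost to outermost. Recall ⊕ takes the minimum of its arguments and ⊗ takes their sum. Working out the expression (((2 ⊕ 2) ⊗ (10 ⊗ -1)) ⊕ ((5 ⊗ 10) ⊗ (3 ⊗ -5))) gives 11.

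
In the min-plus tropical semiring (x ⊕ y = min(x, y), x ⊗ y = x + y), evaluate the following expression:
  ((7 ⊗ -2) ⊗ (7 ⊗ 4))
((7 ⊗ -2) ⊗ (7 ⊗ 4)) = 16

Expand innermost to outermost. Recall ⊕ takes the minimum of its arguments and ⊗ takes their sum. Working out the expression ((7 ⊗ -2) ⊗ (7 ⊗ 4)) gives 16.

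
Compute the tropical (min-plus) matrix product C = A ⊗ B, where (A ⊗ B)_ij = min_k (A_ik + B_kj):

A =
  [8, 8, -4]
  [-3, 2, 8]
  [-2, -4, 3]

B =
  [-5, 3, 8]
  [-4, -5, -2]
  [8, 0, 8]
A ⊗ B =
  [3, -4, 4]
  [-8, -3, 0]
  [-8, -9, -6]

Apply the min-plus product entry-by-entry:
  C[0][0] = min over k of (A[0][0] + B[0][0] = 8 + -5 = 3, A[0][1] + B[1][0] = 8 + -4 = 4, A[0][2] + B[2][0] = -4 + 8 = 4) = 3 (attained at k = 0)
  C[0][1] = min over k of (A[0][0] + B[0][1] = 8 + 3 = 11, A[0][1] + B[1][1] = 8 + -5 = 3, A[0][2] + B[2][1] = -4 + 0 = -4) = -4 (attained at k = 2)
  C[0][2] = min over k of (A[0][0] + B[0][2] = 8 + 8 = 16, A[0][1] + B[1][2] = 8 + -2 = 6, A[0][2] + B[2][2] = -4 + 8 = 4) = 4 (attained at k = 2)
  C[1][0] = min over k of (A[1][0] + B[0][0] = -3 + -5 = -8, A[1][1] + B[1][0] = 2 + -4 = -2, A[1][2] + B[2][0] = 8 + 8 = 16) = -8 (attained at k = 0)
  C[1][1] = min over k of (A[1][0] + B[0][1] = -3 + 3 = 0, A[1][1] + B[1][1] = 2 + -5 = -3, A[1][2] + B[2][1] = 8 + 0 = 8) = -3 (attained at k = 1)
  C[1][2] = min over k of (A[1][0] + B[0][2] = -3 + 8 = 5, A[1][1] + B[1][2] = 2 + -2 = 0, A[1][2] + B[2][2] = 8 + 8 = 16) = 0 (attained at k = 1)
  C[2][0] = min over k of (A[2][0] + B[0][0] = -2 + -5 = -7, A[2][1] + B[1][0] = -4 + -4 = -8, A[2][2] + B[2][0] = 3 + 8 = 11) = -8 (attained at k = 1)
  C[2][1] = min over k of (A[2][0] + B[0][1] = -2 + 3 = 1, A[2][1] + B[1][1] = -4 + -5 = -9, A[2][2] + B[2][1] = 3 + 0 = 3) = -9 (attained at k = 1)
  C[2][2] = min over k of (A[2][0] + B[0][2] = -2 + 8 = 6, A[2][1] + B[1][2] = -4 + -2 = -6, A[2][2] + B[2][2] = 3 + 8 = 11) = -6 (attained at k = 1)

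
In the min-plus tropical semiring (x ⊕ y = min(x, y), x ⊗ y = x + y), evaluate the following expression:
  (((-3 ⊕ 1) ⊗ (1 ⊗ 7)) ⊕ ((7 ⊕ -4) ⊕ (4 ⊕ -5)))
(((-3 ⊕ 1) ⊗ (1 ⊗ 7)) ⊕ ((7 ⊕ -4) ⊕ (4 ⊕ -5))) = -5

Expand innermost to outermost. Recall ⊕ takes the minimum of its arguments and ⊗ takes their sum. Working out the expression (((-3 ⊕ 1) ⊗ (1 ⊗ 7)) ⊕ ((7 ⊕ -4) ⊕ (4 ⊕ -5))) gives -5.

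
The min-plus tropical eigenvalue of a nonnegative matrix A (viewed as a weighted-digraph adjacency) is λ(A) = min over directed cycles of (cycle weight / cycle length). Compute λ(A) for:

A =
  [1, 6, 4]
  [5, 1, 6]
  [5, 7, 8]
λ(A) = 1

Enumerate directed cycles and compute their means (weight / length). Sample:
  cycle 0 → 0: weight = 1, length = 1, mean = 1/1 ≈ 1.000
  cycle 1 → 1: weight = 1, length = 1, mean = 1/1 ≈ 1.000
  cycle 2 → 2: weight = 8, length = 1, mean = 8/1 ≈ 8.000
  cycle 0 → 1 → 0: weight = 11, length = 2, mean = 11/2 ≈ 5.500
  cycle 0 → 2 → 0: weight = 9, length = 2, mean = 9/2 ≈ 4.500
  cycle 1 → 0 → 1: weight = 11, length = 2, mean = 11/2 ≈ 5.500
Minimum mean = 1.000, attained e.g. along the cycle 0 → 0 with weight 1 and length 1. So λ(A) = 1/1 = 1.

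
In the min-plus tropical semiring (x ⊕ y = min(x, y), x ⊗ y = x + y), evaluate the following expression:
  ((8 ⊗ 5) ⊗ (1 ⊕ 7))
((8 ⊗ 5) ⊗ (1 ⊕ 7)) = 14

Expand innermost to outermost. Recall ⊕ takes the minimum of its arguments and ⊗ takes their sum. Working out the expression ((8 ⊗ 5) ⊗ (1 ⊕ 7)) gives 14.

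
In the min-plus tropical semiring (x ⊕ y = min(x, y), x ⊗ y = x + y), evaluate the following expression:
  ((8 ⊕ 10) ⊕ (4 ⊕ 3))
((8 ⊕ 10) ⊕ (4 ⊕ 3)) = 3

Expand innermost to outermost. Recall ⊕ takes the minimum of its arguments and ⊗ takes their sum. Working out the expression ((8 ⊕ 10) ⊕ (4 ⊕ 3)) gives 3.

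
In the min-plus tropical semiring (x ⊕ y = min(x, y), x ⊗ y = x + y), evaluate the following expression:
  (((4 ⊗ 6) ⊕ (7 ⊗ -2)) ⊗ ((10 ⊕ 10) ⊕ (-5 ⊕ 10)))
(((4 ⊗ 6) ⊕ (7 ⊗ -2)) ⊗ ((10 ⊕ 10) ⊕ (-5 ⊕ 10))) = 0

Expand innermost to outermost. Recall ⊕ takes the minimum of its arguments and ⊗ takes their sum. Working out the expression (((4 ⊗ 6) ⊕ (7 ⊗ -2)) ⊗ ((10 ⊕ 10) ⊕ (-5 ⊕ 10))) gives 0.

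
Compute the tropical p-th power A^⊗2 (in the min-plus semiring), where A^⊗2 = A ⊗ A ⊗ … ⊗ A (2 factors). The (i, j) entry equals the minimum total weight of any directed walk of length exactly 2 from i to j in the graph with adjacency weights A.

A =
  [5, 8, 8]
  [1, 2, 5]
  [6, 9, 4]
A^⊗2 =
  [9, 10, 12]
  [3, 4, 7]
  [10, 11, 8]

Each entry (A^⊗2)_ij equals the minimum over all length-2 walks i = v_0 → v_1 → … → v_2 = j of Σ_t A[v_t][v_{t+1}]. For example, for (i, j) = (0, 2) we minimise over 3 possible intermediate vertex sequences; the minimum is 12, attained along the walk 0 → 2 → 2.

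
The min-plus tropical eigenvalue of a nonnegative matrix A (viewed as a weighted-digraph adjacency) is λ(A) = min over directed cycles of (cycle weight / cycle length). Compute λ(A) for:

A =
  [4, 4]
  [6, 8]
λ(A) = 4

Enumerate directed cycles and compute their means (weight / length). Sample:
  cycle 0 → 0: weight = 4, length = 1, mean = 4/1 ≈ 4.000
  cycle 1 → 1: weight = 8, length = 1, mean = 8/1 ≈ 8.000
  cycle 0 → 1 → 0: weight = 10, length = 2, mean = 10/2 ≈ 5.000
  cycle 1 → 0 → 1: weight = 10, length = 2, mean = 10/2 ≈ 5.000
Minimum mean = 4.000, attained e.g. along the cycle 0 → 0 with weight 4 and length 1. So λ(A) = 4/1 = 4.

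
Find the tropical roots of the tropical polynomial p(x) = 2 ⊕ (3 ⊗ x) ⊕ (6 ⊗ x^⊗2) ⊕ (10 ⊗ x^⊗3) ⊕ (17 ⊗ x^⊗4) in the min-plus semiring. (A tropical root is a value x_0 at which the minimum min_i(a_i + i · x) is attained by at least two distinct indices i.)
Roots: {-7, -4, -3, -1}

Each tropical root is a break point of the lower envelope of the lines y = a_i + i · x (there are 5 lines, with slopes 0, 1, ..., 4). Only the lines that attain the minimum somewhere contribute to roots; other lines are dominated. Here the surviving (envelope) indices are i = 4, i = 3, i = 2, i = 1, i = 0.
Intersections between consecutive envelope lines give the roots: for adjacent envelope indices i < j the intersection is x = (a_i − a_j) / (j − i). Reading off the sorted break points: {-7, -4, -3, -1}.
Verification: at each break x_0, at least two indices attain the minimum of min_i(a_i + i · x_0).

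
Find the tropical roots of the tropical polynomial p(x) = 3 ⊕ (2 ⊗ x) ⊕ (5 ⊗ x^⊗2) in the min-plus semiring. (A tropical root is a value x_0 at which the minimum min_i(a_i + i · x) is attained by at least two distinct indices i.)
Roots: {-3, 1}

Each tropical root is a break point of the lower envelope of the lines y = a_i + i · x (there are 3 lines, with slopes 0, 1, ..., 2). Only the lines that attain the minimum somewhere contribute to roots; other lines are dominated. Here the surviving (envelope) indices are i = 2, i = 1, i = 0.
Intersections between consecutive envelope lines give the roots: for adjacent envelope indices i < j the intersection is x = (a_i − a_j) / (j − i). Reading off the sorted break points: {-3, 1}.
Verification: at each break x_0, at least two indices attain the minimum of min_i(a_i + i · x_0).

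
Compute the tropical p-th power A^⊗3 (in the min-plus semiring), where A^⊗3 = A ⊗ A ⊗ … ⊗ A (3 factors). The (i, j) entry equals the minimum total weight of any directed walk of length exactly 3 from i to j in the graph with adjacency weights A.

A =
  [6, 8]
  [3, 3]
A^⊗3 =
  [14, 14]
  [9, 9]

Each entry (A^⊗3)_ij equals the minimum over all length-3 walks i = v_0 → v_1 → … → v_3 = j of Σ_t A[v_t][v_{t+1}]. For example, for (i, j) = (0, 1) we minimise over 4 possible intermediate vertex sequences; the minimum is 14, attained along the walk 0 → 1 → 1 → 1.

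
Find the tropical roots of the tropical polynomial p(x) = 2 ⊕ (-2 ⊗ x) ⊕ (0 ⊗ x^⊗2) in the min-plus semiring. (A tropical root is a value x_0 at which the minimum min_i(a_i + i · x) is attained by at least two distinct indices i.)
Roots: {-2, 4}

Each tropical root is a break point of the lower envelope of the lines y = a_i + i · x (there are 3 lines, with slopes 0, 1, ..., 2). Only the lines that attain the minimum somewhere contribute to roots; other lines are dominated. Here the surviving (envelope) indices are i = 2, i = 1, i = 0.
Intersections between consecutive envelope lines give the roots: for adjacent envelope indices i < j the intersection is x = (a_i − a_j) / (j − i). Reading off the sorted break points: {-2, 4}.
Verification: at each break x_0, at least two indices attain the minimum of min_i(a_i + i · x_0).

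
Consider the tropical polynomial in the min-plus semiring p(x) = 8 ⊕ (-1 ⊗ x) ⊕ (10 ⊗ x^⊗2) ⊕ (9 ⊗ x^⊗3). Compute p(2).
p(2) = 1

A tropical monomial a ⊗ x^⊗i evaluates to a + i · x. Evaluating each term at x = 2:
  Term 0 contributes 8 + 0 · 2 = 8
  Term 1 contributes -1 + 1 · 2 = 1
  Term 2 contributes 10 + 2 · 2 = 14
  Term 3 contributes 9 + 3 · 2 = 15
p(2) = ⊕ of these = min[8, 1, 14, 15] = 1.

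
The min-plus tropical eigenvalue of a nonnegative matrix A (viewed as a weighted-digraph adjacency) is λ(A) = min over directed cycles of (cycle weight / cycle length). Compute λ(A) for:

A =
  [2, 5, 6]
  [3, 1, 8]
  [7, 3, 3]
λ(A) = 1

Enumerate directed cycles and compute their means (weight / length). Sample:
  cycle 0 → 0: weight = 2, length = 1, mean = 2/1 ≈ 2.000
  cycle 1 → 1: weight = 1, length = 1, mean = 1/1 ≈ 1.000
  cycle 2 → 2: weight = 3, length = 1, mean = 3/1 ≈ 3.000
  cycle 0 → 1 → 0: weight = 8, length = 2, mean = 8/2 ≈ 4.000
  cycle 0 → 2 → 0: weight = 13, length = 2, mean = 13/2 ≈ 6.500
  cycle 1 → 0 → 1: weight = 8, length = 2, mean = 8/2 ≈ 4.000
Minimum mean = 1.000, attained e.g. along the cycle 1 → 1 with weight 1 and length 1. So λ(A) = 1/1 = 1.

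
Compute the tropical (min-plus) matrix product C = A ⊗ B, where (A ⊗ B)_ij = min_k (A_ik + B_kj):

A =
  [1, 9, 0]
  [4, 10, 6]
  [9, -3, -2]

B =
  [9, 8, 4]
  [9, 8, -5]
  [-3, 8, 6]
A ⊗ B =
  [-3, 8, 4]
  [3, 12, 5]
  [-5, 5, -8]

Apply the min-plus product entry-by-entry:
  C[0][0] = min over k of (A[0][0] + B[0][0] = 1 + 9 = 10, A[0][1] + B[1][0] = 9 + 9 = 18, A[0][2] + B[2][0] = 0 + -3 = -3) = -3 (attained at k = 2)
  C[0][1] = min over k of (A[0][0] + B[0][1] = 1 + 8 = 9, A[0][1] + B[1][1] = 9 + 8 = 17, A[0][2] + B[2][1] = 0 + 8 = 8) = 8 (attained at k = 2)
  C[0][2] = min over k of (A[0][0] + B[0][2] = 1 + 4 = 5, A[0][1] + B[1][2] = 9 + -5 = 4, A[0][2] + B[2][2] = 0 + 6 = 6) = 4 (attained at k = 1)
  C[1][0] = min over k of (A[1][0] + B[0][0] = 4 + 9 = 13, A[1][1] + B[1][0] = 10 + 9 = 19, A[1][2] + B[2][0] = 6 + -3 = 3) = 3 (attained at k = 2)
  C[1][1] = min over k of (A[1][0] + B[0][1] = 4 + 8 = 12, A[1][1] + B[1][1] = 10 + 8 = 18, A[1][2] + B[2][1] = 6 + 8 = 14) = 12 (attained at k = 0)
  C[1][2] = min over k of (A[1][0] + B[0][2] = 4 + 4 = 8, A[1][1] + B[1][2] = 10 + -5 = 5, A[1][2] + B[2][2] = 6 + 6 = 12) = 5 (attained at k = 1)
  C[2][0] = min over k of (A[2][0] + B[0][0] = 9 + 9 = 18, A[2][1] + B[1][0] = -3 + 9 = 6, A[2][2] + B[2][0] = -2 + -3 = -5) = -5 (attained at k = 2)
  C[2][1] = min over k of (A[2][0] + B[0][1] = 9 + 8 = 17, A[2][1] + B[1][1] = -3 + 8 = 5, A[2][2] + B[2][1] = -2 + 8 = 6) = 5 (attained at k = 1)
  C[2][2] = min over k of (A[2][0] + B[0][2] = 9 + 4 = 13, A[2][1] + B[1][2] = -3 + -5 = -8, A[2][2] + B[2][2] = -2 + 6 = 4) = -8 (attained at k = 1)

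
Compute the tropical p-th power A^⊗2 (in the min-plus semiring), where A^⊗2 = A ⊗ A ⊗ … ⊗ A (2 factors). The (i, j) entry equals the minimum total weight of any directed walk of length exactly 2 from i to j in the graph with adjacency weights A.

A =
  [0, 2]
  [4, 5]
A^⊗2 =
  [0, 2]
  [4, 6]

Each entry (A^⊗2)_ij equals the minimum over all length-2 walks i = v_0 → v_1 → … → v_2 = j of Σ_t A[v_t][v_{t+1}]. For example, for (i, j) = (0, 1) we minimise over 2 possible intermediate vertex sequences; the minimum is 2, attained along the walk 0 → 0 → 1.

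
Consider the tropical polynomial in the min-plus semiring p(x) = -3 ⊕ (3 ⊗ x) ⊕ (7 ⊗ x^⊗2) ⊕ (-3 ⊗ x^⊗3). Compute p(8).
p(8) = -3

A tropical monomial a ⊗ x^⊗i evaluates to a + i · x. Evaluating each term at x = 8:
  Term 0 contributes -3 + 0 · 8 = -3
  Term 1 contributes 3 + 1 · 8 = 11
  Term 2 contributes 7 + 2 · 8 = 23
  Term 3 contributes -3 + 3 · 8 = 21
p(8) = ⊕ of these = min[-3, 11, 23, 21] = -3.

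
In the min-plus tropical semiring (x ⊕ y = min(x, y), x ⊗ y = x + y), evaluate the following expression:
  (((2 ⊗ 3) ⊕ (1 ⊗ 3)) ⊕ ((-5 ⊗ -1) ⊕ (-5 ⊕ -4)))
(((2 ⊗ 3) ⊕ (1 ⊗ 3)) ⊕ ((-5 ⊗ -1) ⊕ (-5 ⊕ -4))) = -6

Expand innermost to outermost. Recall ⊕ takes the minimum of its arguments and ⊗ takes their sum. Working out the expression (((2 ⊗ 3) ⊕ (1 ⊗ 3)) ⊕ ((-5 ⊗ -1) ⊕ (-5 ⊕ -4))) gives -6.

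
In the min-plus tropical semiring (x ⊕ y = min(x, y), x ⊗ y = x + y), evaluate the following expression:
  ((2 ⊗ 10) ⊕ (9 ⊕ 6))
((2 ⊗ 10) ⊕ (9 ⊕ 6)) = 6

Expand innermost to outermost. Recall ⊕ takes the minimum of its arguments and ⊗ takes their sum. Working out the expression ((2 ⊗ 10) ⊕ (9 ⊕ 6)) gives 6.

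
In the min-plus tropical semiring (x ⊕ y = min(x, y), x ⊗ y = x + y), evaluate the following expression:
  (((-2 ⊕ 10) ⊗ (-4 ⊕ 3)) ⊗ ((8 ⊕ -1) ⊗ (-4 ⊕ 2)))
(((-2 ⊕ 10) ⊗ (-4 ⊕ 3)) ⊗ ((8 ⊕ -1) ⊗ (-4 ⊕ 2))) = -11

Expand innermost to outermost. Recall ⊕ takes the minimum of its arguments and ⊗ takes their sum. Working out the expression (((-2 ⊕ 10) ⊗ (-4 ⊕ 3)) ⊗ ((8 ⊕ -1) ⊗ (-4 ⊕ 2))) gives -11.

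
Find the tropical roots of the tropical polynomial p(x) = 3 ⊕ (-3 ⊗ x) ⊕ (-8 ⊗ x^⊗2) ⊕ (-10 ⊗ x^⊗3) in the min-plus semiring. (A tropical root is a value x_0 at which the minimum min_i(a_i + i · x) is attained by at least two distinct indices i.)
Roots: {2, 5, 6}

Each tropical root is a break point of the lower envelope of the lines y = a_i + i · x (there are 4 lines, with slopes 0, 1, ..., 3). Only the lines that attain the minimum somewhere contribute to roots; other lines are dominated. Here the surviving (envelope) indices are i = 3, i = 2, i = 1, i = 0.
Intersections between consecutive envelope lines give the roots: for adjacent envelope indices i < j the intersection is x = (a_i − a_j) / (j − i). Reading off the sorted break points: {2, 5, 6}.
Verification: at each break x_0, at least two indices attain the minimum of min_i(a_i + i · x_0).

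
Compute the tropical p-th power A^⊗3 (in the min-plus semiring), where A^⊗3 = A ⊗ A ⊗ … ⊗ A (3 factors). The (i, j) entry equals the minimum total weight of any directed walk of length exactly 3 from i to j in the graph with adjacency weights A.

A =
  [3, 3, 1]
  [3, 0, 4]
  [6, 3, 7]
A^⊗3 =
  [6, 3, 7]
  [3, 0, 4]
  [6, 3, 7]

Each entry (A^⊗3)_ij equals the minimum over all length-3 walks i = v_0 → v_1 → … → v_3 = j of Σ_t A[v_t][v_{t+1}]. For example, for (i, j) = (0, 2) we minimise over 9 possible intermediate vertex sequences; the minimum is 7, attained along the walk 0 → 0 → 0 → 2.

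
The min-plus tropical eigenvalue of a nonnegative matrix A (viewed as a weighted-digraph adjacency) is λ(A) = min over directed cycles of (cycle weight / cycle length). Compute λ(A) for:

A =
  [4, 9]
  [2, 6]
λ(A) = 4

Enumerate directed cycles and compute their means (weight / length). Sample:
  cycle 0 → 0: weight = 4, length = 1, mean = 4/1 ≈ 4.000
  cycle 1 → 1: weight = 6, length = 1, mean = 6/1 ≈ 6.000
  cycle 0 → 1 → 0: weight = 11, length = 2, mean = 11/2 ≈ 5.500
  cycle 1 → 0 → 1: weight = 11, length = 2, mean = 11/2 ≈ 5.500
Minimum mean = 4.000, attained e.g. along the cycle 0 → 0 with weight 4 and length 1. So λ(A) = 4/1 = 4.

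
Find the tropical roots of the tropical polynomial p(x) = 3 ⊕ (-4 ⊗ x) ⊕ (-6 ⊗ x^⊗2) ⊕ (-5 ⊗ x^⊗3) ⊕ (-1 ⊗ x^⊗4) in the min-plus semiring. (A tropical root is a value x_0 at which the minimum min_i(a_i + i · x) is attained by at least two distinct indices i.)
Roots: {-4, -1, 2, 7}

Each tropical root is a break point of the lower envelope of the lines y = a_i + i · x (there are 5 lines, with slopes 0, 1, ..., 4). Only the lines that attain the minimum somewhere contribute to roots; other lines are dominated. Here the surviving (envelope) indices are i = 4, i = 3, i = 2, i = 1, i = 0.
Intersections between consecutive envelope lines give the roots: for adjacent envelope indices i < j the intersection is x = (a_i − a_j) / (j − i). Reading off the sorted break points: {-4, -1, 2, 7}.
Verification: at each break x_0, at least two indices attain the minimum of min_i(a_i + i · x_0).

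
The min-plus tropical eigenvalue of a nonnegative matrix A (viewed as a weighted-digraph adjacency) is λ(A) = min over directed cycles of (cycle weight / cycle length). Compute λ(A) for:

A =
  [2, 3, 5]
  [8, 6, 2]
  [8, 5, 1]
λ(A) = 1

Enumerate directed cycles and compute their means (weight / length). Sample:
  cycle 0 → 0: weight = 2, length = 1, mean = 2/1 ≈ 2.000
  cycle 1 → 1: weight = 6, length = 1, mean = 6/1 ≈ 6.000
  cycle 2 → 2: weight = 1, length = 1, mean = 1/1 ≈ 1.000
  cycle 0 → 1 → 0: weight = 11, length = 2, mean = 11/2 ≈ 5.500
  cycle 0 → 2 → 0: weight = 13, length = 2, mean = 13/2 ≈ 6.500
  cycle 1 → 0 → 1: weight = 11, length = 2, mean = 11/2 ≈ 5.500
Minimum mean = 1.000, attained e.g. along the cycle 2 → 2 with weight 1 and length 1. So λ(A) = 1/1 = 1.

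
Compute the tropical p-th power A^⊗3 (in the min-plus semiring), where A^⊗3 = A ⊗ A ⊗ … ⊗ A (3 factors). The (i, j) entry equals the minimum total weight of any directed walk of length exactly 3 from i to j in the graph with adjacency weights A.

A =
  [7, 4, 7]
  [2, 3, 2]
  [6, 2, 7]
A^⊗3 =
  [9, 8, 9]
  [6, 7, 6]
  [7, 6, 7]

Each entry (A^⊗3)_ij equals the minimum over all length-3 walks i = v_0 → v_1 → … → v_3 = j of Σ_t A[v_t][v_{t+1}]. For example, for (i, j) = (0, 2) we minimise over 9 possible intermediate vertex sequences; the minimum is 9, attained along the walk 0 → 1 → 1 → 2.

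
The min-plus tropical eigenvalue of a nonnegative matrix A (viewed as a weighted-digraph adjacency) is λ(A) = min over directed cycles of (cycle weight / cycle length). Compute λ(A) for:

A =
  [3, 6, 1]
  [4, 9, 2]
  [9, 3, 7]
λ(A) = 5/2

Enumerate directed cycles and compute their means (weight / length). Sample:
  cycle 0 → 0: weight = 3, length = 1, mean = 3/1 ≈ 3.000
  cycle 1 → 1: weight = 9, length = 1, mean = 9/1 ≈ 9.000
  cycle 2 → 2: weight = 7, length = 1, mean = 7/1 ≈ 7.000
  cycle 0 → 1 → 0: weight = 10, length = 2, mean = 10/2 ≈ 5.000
  cycle 0 → 2 → 0: weight = 10, length = 2, mean = 10/2 ≈ 5.000
  cycle 1 → 0 → 1: weight = 10, length = 2, mean = 10/2 ≈ 5.000
Minimum mean = 2.500, attained e.g. along the cycle 1 → 2 → 1 with weight 5 and length 2. So λ(A) = 5/2 = 5/2.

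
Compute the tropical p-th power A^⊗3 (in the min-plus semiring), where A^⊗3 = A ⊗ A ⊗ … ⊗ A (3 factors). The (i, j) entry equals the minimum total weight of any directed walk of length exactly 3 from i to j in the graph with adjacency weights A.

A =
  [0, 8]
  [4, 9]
A^⊗3 =
  [0, 8]
  [4, 12]

Each entry (A^⊗3)_ij equals the minimum over all length-3 walks i = v_0 → v_1 → … → v_3 = j of Σ_t A[v_t][v_{t+1}]. For example, for (i, j) = (0, 1) we minimise over 4 possible intermediate vertex sequences; the minimum is 8, attained along the walk 0 → 0 → 0 → 1.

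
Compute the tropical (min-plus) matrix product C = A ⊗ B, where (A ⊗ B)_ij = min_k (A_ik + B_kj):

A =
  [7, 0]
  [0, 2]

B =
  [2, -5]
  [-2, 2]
A ⊗ B =
  [-2, 2]
  [0, -5]

Apply the min-plus product entry-by-entry:
  C[0][0] = min over k of (A[0][0] + B[0][0] = 7 + 2 = 9, A[0][1] + B[1][0] = 0 + -2 = -2) = -2 (attained at k = 1)
  C[0][1] = min over k of (A[0][0] + B[0][1] = 7 + -5 = 2, A[0][1] + B[1][1] = 0 + 2 = 2) = 2 (attained at k = 0)
  C[1][0] = min over k of (A[1][0] + B[0][0] = 0 + 2 = 2, A[1][1] + B[1][0] = 2 + -2 = 0) = 0 (attained at k = 1)
  C[1][1] = min over k of (A[1][0] + B[0][1] = 0 + -5 = -5, A[1][1] + B[1][1] = 2 + 2 = 4) = -5 (attained at k = 0)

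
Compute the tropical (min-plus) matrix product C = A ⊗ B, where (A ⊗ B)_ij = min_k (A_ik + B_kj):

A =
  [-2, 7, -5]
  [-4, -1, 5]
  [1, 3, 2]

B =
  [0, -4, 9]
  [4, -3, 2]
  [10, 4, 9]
A ⊗ B =
  [-2, -6, 4]
  [-4, -8, 1]
  [1, -3, 5]

Apply the min-plus product entry-by-entry:
  C[0][0] = min over k of (A[0][0] + B[0][0] = -2 + 0 = -2, A[0][1] + B[1][0] = 7 + 4 = 11, A[0][2] + B[2][0] = -5 + 10 = 5) = -2 (attained at k = 0)
  C[0][1] = min over k of (A[0][0] + B[0][1] = -2 + -4 = -6, A[0][1] + B[1][1] = 7 + -3 = 4, A[0][2] + B[2][1] = -5 + 4 = -1) = -6 (attained at k = 0)
  C[0][2] = min over k of (A[0][0] + B[0][2] = -2 + 9 = 7, A[0][1] + B[1][2] = 7 + 2 = 9, A[0][2] + B[2][2] = -5 + 9 = 4) = 4 (attained at k = 2)
  C[1][0] = min over k of (A[1][0] + B[0][0] = -4 + 0 = -4, A[1][1] + B[1][0] = -1 + 4 = 3, A[1][2] + B[2][0] = 5 + 10 = 15) = -4 (attained at k = 0)
  C[1][1] = min over k of (A[1][0] + B[0][1] = -4 + -4 = -8, A[1][1] + B[1][1] = -1 + -3 = -4, A[1][2] + B[2][1] = 5 + 4 = 9) = -8 (attained at k = 0)
  C[1][2] = min over k of (A[1][0] + B[0][2] = -4 + 9 = 5, A[1][1] + B[1][2] = -1 + 2 = 1, A[1][2] + B[2][2] = 5 + 9 = 14) = 1 (attained at k = 1)
  C[2][0] = min over k of (A[2][0] + B[0][0] = 1 + 0 = 1, A[2][1] + B[1][0] = 3 + 4 = 7, A[2][2] + B[2][0] = 2 + 10 = 12) = 1 (attained at k = 0)
  C[2][1] = min over k of (A[2][0] + B[0][1] = 1 + -4 = -3, A[2][1] + B[1][1] = 3 + -3 = 0, A[2][2] + B[2][1] = 2 + 4 = 6) = -3 (attained at k = 0)
  C[2][2] = min over k of (A[2][0] + B[0][2] = 1 + 9 = 10, A[2][1] + B[1][2] = 3 + 2 = 5, A[2][2] + B[2][2] = 2 + 9 = 11) = 5 (attained at k = 1)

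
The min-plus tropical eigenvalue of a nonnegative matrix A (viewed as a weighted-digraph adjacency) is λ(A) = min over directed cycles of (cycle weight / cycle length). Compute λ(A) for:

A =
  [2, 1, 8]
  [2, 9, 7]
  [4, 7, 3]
λ(A) = 3/2

Enumerate directed cycles and compute their means (weight / length). Sample:
  cycle 0 → 0: weight = 2, length = 1, mean = 2/1 ≈ 2.000
  cycle 1 → 1: weight = 9, length = 1, mean = 9/1 ≈ 9.000
  cycle 2 → 2: weight = 3, length = 1, mean = 3/1 ≈ 3.000
  cycle 0 → 1 → 0: weight = 3, length = 2, mean = 3/2 ≈ 1.500
  cycle 0 → 2 → 0: weight = 12, length = 2, mean = 12/2 ≈ 6.000
  cycle 1 → 0 → 1: weight = 3, length = 2, mean = 3/2 ≈ 1.500
Minimum mean = 1.500, attained e.g. along the cycle 0 → 1 → 0 with weight 3 and length 2. So λ(A) = 3/2 = 3/2.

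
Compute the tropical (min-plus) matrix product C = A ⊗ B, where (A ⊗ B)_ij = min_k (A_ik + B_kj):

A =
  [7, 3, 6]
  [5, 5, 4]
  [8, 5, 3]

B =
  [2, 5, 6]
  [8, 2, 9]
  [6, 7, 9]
A ⊗ B =
  [9, 5, 12]
  [7, 7, 11]
  [9, 7, 12]

Apply the min-plus product entry-by-entry:
  C[0][0] = min over k of (A[0][0] + B[0][0] = 7 + 2 = 9, A[0][1] + B[1][0] = 3 + 8 = 11, A[0][2] + B[2][0] = 6 + 6 = 12) = 9 (attained at k = 0)
  C[0][1] = min over k of (A[0][0] + B[0][1] = 7 + 5 = 12, A[0][1] + B[1][1] = 3 + 2 = 5, A[0][2] + B[2][1] = 6 + 7 = 13) = 5 (attained at k = 1)
  C[0][2] = min over k of (A[0][0] + B[0][2] = 7 + 6 = 13, A[0][1] + B[1][2] = 3 + 9 = 12, A[0][2] + B[2][2] = 6 + 9 = 15) = 12 (attained at k = 1)
  C[1][0] = min over k of (A[1][0] + B[0][0] = 5 + 2 = 7, A[1][1] + B[1][0] = 5 + 8 = 13, A[1][2] + B[2][0] = 4 + 6 = 10) = 7 (attained at k = 0)
  C[1][1] = min over k of (A[1][0] + B[0][1] = 5 + 5 = 10, A[1][1] + B[1][1] = 5 + 2 = 7, A[1][2] + B[2][1] = 4 + 7 = 11) = 7 (attained at k = 1)
  C[1][2] = min over k of (A[1][0] + B[0][2] = 5 + 6 = 11, A[1][1] + B[1][2] = 5 + 9 = 14, A[1][2] + B[2][2] = 4 + 9 = 13) = 11 (attained at k = 0)
  C[2][0] = min over k of (A[2][0] + B[0][0] = 8 + 2 = 10, A[2][1] + B[1][0] = 5 + 8 = 13, A[2][2] + B[2][0] = 3 + 6 = 9) = 9 (attained at k = 2)
  C[2][1] = min over k of (A[2][0] + B[0][1] = 8 + 5 = 13, A[2][1] + B[1][1] = 5 + 2 = 7, A[2][2] + B[2][1] = 3 + 7 = 10) = 7 (attained at k = 1)
  C[2][2] = min over k of (A[2][0] + B[0][2] = 8 + 6 = 14, A[2][1] + B[1][2] = 5 + 9 = 14, A[2][2] + B[2][2] = 3 + 9 = 12) = 12 (attained at k = 2)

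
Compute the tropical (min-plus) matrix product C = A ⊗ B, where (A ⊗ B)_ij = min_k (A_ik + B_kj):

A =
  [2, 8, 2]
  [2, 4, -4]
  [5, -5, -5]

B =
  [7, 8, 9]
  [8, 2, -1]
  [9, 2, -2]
A ⊗ B =
  [9, 4, 0]
  [5, -2, -6]
  [3, -3, -7]

Apply the min-plus product entry-by-entry:
  C[0][0] = min over k of (A[0][0] + B[0][0] = 2 + 7 = 9, A[0][1] + B[1][0] = 8 + 8 = 16, A[0][2] + B[2][0] = 2 + 9 = 11) = 9 (attained at k = 0)
  C[0][1] = min over k of (A[0][0] + B[0][1] = 2 + 8 = 10, A[0][1] + B[1][1] = 8 + 2 = 10, A[0][2] + B[2][1] = 2 + 2 = 4) = 4 (attained at k = 2)
  C[0][2] = min over k of (A[0][0] + B[0][2] = 2 + 9 = 11, A[0][1] + B[1][2] = 8 + -1 = 7, A[0][2] + B[2][2] = 2 + -2 = 0) = 0 (attained at k = 2)
  C[1][0] = min over k of (A[1][0] + B[0][0] = 2 + 7 = 9, A[1][1] + B[1][0] = 4 + 8 = 12, A[1][2] + B[2][0] = -4 + 9 = 5) = 5 (attained at k = 2)
  C[1][1] = min over k of (A[1][0] + B[0][1] = 2 + 8 = 10, A[1][1] + B[1][1] = 4 + 2 = 6, A[1][2] + B[2][1] = -4 + 2 = -2) = -2 (attained at k = 2)
  C[1][2] = min over k of (A[1][0] + B[0][2] = 2 + 9 = 11, A[1][1] + B[1][2] = 4 + -1 = 3, A[1][2] + B[2][2] = -4 + -2 = -6) = -6 (attained at k = 2)
  C[2][0] = min over k of (A[2][0] + B[0][0] = 5 + 7 = 12, A[2][1] + B[1][0] = -5 + 8 = 3, A[2][2] + B[2][0] = -5 + 9 = 4) = 3 (attained at k = 1)
  C[2][1] = min over k of (A[2][0] + B[0][1] = 5 + 8 = 13, A[2][1] + B[1][1] = -5 + 2 = -3, A[2][2] + B[2][1] = -5 + 2 = -3) = -3 (attained at k = 1)
  C[2][2] = min over k of (A[2][0] + B[0][2] = 5 + 9 = 14, A[2][1] + B[1][2] = -5 + -1 = -6, A[2][2] + B[2][2] = -5 + -2 = -7) = -7 (attained at k = 2)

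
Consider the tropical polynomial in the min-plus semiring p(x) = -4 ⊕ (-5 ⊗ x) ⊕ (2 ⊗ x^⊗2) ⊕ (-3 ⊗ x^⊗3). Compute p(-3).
p(-3) = -12

A tropical monomial a ⊗ x^⊗i evaluates to a + i · x. Evaluating each term at x = -3:
  Term 0 contributes -4 + 0 · -3 = -4
  Term 1 contributes -5 + 1 · -3 = -8
  Term 2 contributes 2 + 2 · -3 = -4
  Term 3 contributes -3 + 3 · -3 = -12
p(-3) = ⊕ of these = min[-4, -8, -4, -12] = -12.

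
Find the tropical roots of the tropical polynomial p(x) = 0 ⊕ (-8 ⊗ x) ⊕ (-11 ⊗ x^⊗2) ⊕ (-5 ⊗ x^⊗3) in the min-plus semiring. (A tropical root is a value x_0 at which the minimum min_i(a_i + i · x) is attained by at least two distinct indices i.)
Roots: {-6, 3, 8}

Each tropical root is a break point of the lower envelope of the lines y = a_i + i · x (there are 4 lines, with slopes 0, 1, ..., 3). Only the lines that attain the minimum somewhere contribute to roots; other lines are dominated. Here the surviving (envelope) indices are i = 3, i = 2, i = 1, i = 0.
Intersections between consecutive envelope lines give the roots: for adjacent envelope indices i < j the intersection is x = (a_i − a_j) / (j − i). Reading off the sorted break points: {-6, 3, 8}.
Verification: at each break x_0, at least two indices attain the minimum of min_i(a_i + i · x_0).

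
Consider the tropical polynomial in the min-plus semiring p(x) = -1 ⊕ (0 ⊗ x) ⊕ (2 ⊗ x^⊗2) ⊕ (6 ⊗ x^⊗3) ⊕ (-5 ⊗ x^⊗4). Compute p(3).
p(3) = -1

A tropical monomial a ⊗ x^⊗i evaluates to a + i · x. Evaluating each term at x = 3:
  Term 0 contributes -1 + 0 · 3 = -1
  Term 1 contributes 0 + 1 · 3 = 3
  Term 2 contributes 2 + 2 · 3 = 8
  Term 3 contributes 6 + 3 · 3 = 15
  Term 4 contributes -5 + 4 · 3 = 7
p(3) = ⊕ of these = min[-1, 3, 8, 15, 7] = -1.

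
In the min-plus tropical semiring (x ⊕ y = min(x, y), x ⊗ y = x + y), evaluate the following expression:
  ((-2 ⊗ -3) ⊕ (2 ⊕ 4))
((-2 ⊗ -3) ⊕ (2 ⊕ 4)) = -5

Expand innermost to outermost. Recall ⊕ takes the minimum of its arguments and ⊗ takes their sum. Working out the expression ((-2 ⊗ -3) ⊕ (2 ⊕ 4)) gives -5.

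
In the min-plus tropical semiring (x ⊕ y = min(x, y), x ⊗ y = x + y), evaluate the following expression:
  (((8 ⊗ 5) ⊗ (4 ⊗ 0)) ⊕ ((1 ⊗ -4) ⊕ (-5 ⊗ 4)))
(((8 ⊗ 5) ⊗ (4 ⊗ 0)) ⊕ ((1 ⊗ -4) ⊕ (-5 ⊗ 4))) = -3

Expand innermost to outermost. Recall ⊕ takes the minimum of its arguments and ⊗ takes their sum. Working out the expression (((8 ⊗ 5) ⊗ (4 ⊗ 0)) ⊕ ((1 ⊗ -4) ⊕ (-5 ⊗ 4))) gives -3.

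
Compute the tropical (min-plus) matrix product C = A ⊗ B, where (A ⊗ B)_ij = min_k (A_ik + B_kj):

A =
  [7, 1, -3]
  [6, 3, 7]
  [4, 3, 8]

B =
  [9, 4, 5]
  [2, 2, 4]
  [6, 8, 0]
A ⊗ B =
  [3, 3, -3]
  [5, 5, 7]
  [5, 5, 7]

Apply the min-plus product entry-by-entry:
  C[0][0] = min over k of (A[0][0] + B[0][0] = 7 + 9 = 16, A[0][1] + B[1][0] = 1 + 2 = 3, A[0][2] + B[2][0] = -3 + 6 = 3) = 3 (attained at k = 1)
  C[0][1] = min over k of (A[0][0] + B[0][1] = 7 + 4 = 11, A[0][1] + B[1][1] = 1 + 2 = 3, A[0][2] + B[2][1] = -3 + 8 = 5) = 3 (attained at k = 1)
  C[0][2] = min over k of (A[0][0] + B[0][2] = 7 + 5 = 12, A[0][1] + B[1][2] = 1 + 4 = 5, A[0][2] + B[2][2] = -3 + 0 = -3) = -3 (attained at k = 2)
  C[1][0] = min over k of (A[1][0] + B[0][0] = 6 + 9 = 15, A[1][1] + B[1][0] = 3 + 2 = 5, A[1][2] + B[2][0] = 7 + 6 = 13) = 5 (attained at k = 1)
  C[1][1] = min over k of (A[1][0] + B[0][1] = 6 + 4 = 10, A[1][1] + B[1][1] = 3 + 2 = 5, A[1][2] + B[2][1] = 7 + 8 = 15) = 5 (attained at k = 1)
  C[1][2] = min over k of (A[1][0] + B[0][2] = 6 + 5 = 11, A[1][1] + B[1][2] = 3 + 4 = 7, A[1][2] + B[2][2] = 7 + 0 = 7) = 7 (attained at k = 1)
  C[2][0] = min over k of (A[2][0] + B[0][0] = 4 + 9 = 13, A[2][1] + B[1][0] = 3 + 2 = 5, A[2][2] + B[2][0] = 8 + 6 = 14) = 5 (attained at k = 1)
  C[2][1] = min over k of (A[2][0] + B[0][1] = 4 + 4 = 8, A[2][1] + B[1][1] = 3 + 2 = 5, A[2][2] + B[2][1] = 8 + 8 = 16) = 5 (attained at k = 1)
  C[2][2] = min over k of (A[2][0] + B[0][2] = 4 + 5 = 9, A[2][1] + B[1][2] = 3 + 4 = 7, A[2][2] + B[2][2] = 8 + 0 = 8) = 7 (attained at k = 1)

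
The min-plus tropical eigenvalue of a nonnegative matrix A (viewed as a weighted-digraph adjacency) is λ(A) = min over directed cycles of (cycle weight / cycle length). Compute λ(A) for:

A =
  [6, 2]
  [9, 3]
λ(A) = 3

Enumerate directed cycles and compute their means (weight / length). Sample:
  cycle 0 → 0: weight = 6, length = 1, mean = 6/1 ≈ 6.000
  cycle 1 → 1: weight = 3, length = 1, mean = 3/1 ≈ 3.000
  cycle 0 → 1 → 0: weight = 11, length = 2, mean = 11/2 ≈ 5.500
  cycle 1 → 0 → 1: weight = 11, length = 2, mean = 11/2 ≈ 5.500
Minimum mean = 3.000, attained e.g. along the cycle 1 → 1 with weight 3 and length 1. So λ(A) = 3/1 = 3.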